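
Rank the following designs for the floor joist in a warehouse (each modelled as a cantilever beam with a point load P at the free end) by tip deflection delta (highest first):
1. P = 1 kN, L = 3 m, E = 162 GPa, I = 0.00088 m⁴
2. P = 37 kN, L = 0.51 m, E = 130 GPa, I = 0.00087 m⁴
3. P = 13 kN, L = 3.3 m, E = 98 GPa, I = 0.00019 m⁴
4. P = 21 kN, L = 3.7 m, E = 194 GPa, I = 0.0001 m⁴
Model: a cantilever beam with a point load P at the free end, so delta = (P·L^3) / (3·E·I) (SI units).
  Case 1: delta = (1000 × 3^3) / (3 × (1.62 × 10¹¹) × 0.00088) = 6.313 × 10⁻⁵ m = 0.06313 mm
  Case 2: delta = (37000 × 0.51^3) / (3 × (1.3 × 10¹¹) × 0.00087) = 1.447 × 10⁻⁵ m = 0.01447 mm
  Case 3: delta = (13000 × 3.3^3) / (3 × (9.8 × 10¹⁰) × 0.00019) = 0.008363 m = 8.363 mm
  Case 4: delta = (21000 × 3.7^3) / (3 × (1.94 × 10¹¹) × 0.0001) = 0.01828 m = 18.28 mm
Ordering: 18.28 mm (case 4) > 8.363 mm (case 3) > 0.06313 mm (case 1) > 0.01447 mm (case 2)
Final answer: 4, 3, 1, 2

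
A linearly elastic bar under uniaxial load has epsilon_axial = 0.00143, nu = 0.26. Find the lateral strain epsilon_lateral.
Model: a linearly elastic bar under uniaxial load, so epsilon_lateral = -nu·epsilon_axial.
Substitute:
  epsilon_lateral = -(0.26 × 0.00143)
  epsilon_lateral = -0.0003718
Final answer: epsilon_lateral = -0.0003718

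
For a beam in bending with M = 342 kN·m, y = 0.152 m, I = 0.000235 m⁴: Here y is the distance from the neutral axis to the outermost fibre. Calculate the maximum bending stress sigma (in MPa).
Model: a beam in bending, so sigma = (M·y) / I.
Convert to SI units:
  M = 342 kN·m = 342000 N·m
Substitute:
  sigma = (342000 × 0.152) / 0.000235
  sigma = 2.212 × 10⁸ Pa
Convert: sigma = 2.212 × 10⁸ Pa = 221.2 MPa
Final answer: sigma = 221.2 MPa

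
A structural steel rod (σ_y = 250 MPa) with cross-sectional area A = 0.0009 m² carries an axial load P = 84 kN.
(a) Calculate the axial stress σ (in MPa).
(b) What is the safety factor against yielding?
(a) Axial stress σ = P/A. Convert P = 84 kN = 84000 N.
  σ = 84000 / 0.0009 = 9.333 × 10⁷ Pa = 93.33 MPa
(b) Safety factor SF = σ_y/σ = 250 / 93.33 = 2.679
Final answer: (a) σ = 93.33 MPa, (b) SF = 2.679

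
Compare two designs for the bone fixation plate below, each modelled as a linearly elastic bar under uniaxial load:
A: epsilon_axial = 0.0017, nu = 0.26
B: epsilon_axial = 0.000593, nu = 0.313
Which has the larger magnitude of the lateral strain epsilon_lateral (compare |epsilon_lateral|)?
Model: a linearly elastic bar under uniaxial load, so epsilon_lateral = -nu·epsilon_axial (SI units).
  A: epsilon_lateral = -(0.26 × 0.0017) = -0.000442
  B: epsilon_lateral = -(0.313 × 0.000593) = -0.0001856
|epsilon_lateral|: A = 0.000442, B = 0.0001856, so A is larger in magnitude.
Final answer: A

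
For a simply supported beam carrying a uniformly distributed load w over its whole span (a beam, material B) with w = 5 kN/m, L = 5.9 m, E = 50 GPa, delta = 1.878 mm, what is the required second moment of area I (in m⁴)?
Model: a simply supported beam carrying a uniformly distributed load w over its whole span, so delta = (5·w·L^4) / (384·E·I).
Solve for I: I = (5·w·L^4) / (384·delta·E).
Convert to SI units:
  w = 5 kN/m = 5000 N/m
  E = 50 GPa = 5 × 10¹⁰ Pa
  delta = 1.878 mm = 0.001878 m
Substitute:
  I = (5 × 5000 × 5.9^4) / (384 × 0.001878 × (5 × 10¹⁰))
  I = 0.0008401 m⁴
Final answer: I = 0.0008401 m⁴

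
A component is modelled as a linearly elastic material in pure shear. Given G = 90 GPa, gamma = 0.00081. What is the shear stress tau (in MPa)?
Model: a linearly elastic material in pure shear, so tau = G·gamma.
Convert to SI units:
  G = 90 GPa = 9 × 10¹⁰ Pa
Substitute:
  tau = (9 × 10¹⁰) × 0.00081
  tau = 7.29 × 10⁷ Pa
Convert: tau = 7.29 × 10⁷ Pa = 72.9 MPa
Final answer: tau = 72.9 MPa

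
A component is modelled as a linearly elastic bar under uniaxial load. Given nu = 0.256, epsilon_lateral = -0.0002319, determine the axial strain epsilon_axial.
Model: a linearly elastic bar under uniaxial load, so epsilon_lateral = -nu·epsilon_axial.
Solve for epsilon_axial: epsilon_axial = -epsilon_lateral / nu.
Substitute:
  epsilon_axial = -(-0.0002319) / 0.256
  epsilon_axial = 0.0009059
Final answer: epsilon_axial = 0.0009059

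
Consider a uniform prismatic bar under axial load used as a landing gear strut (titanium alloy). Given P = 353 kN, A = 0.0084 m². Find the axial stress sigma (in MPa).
Model: a uniform prismatic bar under axial load, so sigma = P / A.
Convert to SI units:
  P = 353 kN = 353000 N
Substitute:
  sigma = 353000 / 0.0084
  sigma = 4.202 × 10⁷ Pa
Convert: sigma = 4.202 × 10⁷ Pa = 42.02 MPa
Final answer: sigma = 42.02 MPa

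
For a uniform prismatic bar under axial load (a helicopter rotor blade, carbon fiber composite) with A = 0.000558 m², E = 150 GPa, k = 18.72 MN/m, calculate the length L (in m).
Model: a uniform prismatic bar under axial load, so k = (A·E) / L.
Solve for L: L = (A·E) / k.
Convert to SI units:
  E = 150 GPa = 1.5 × 10¹¹ Pa
  k = 18.72 MN/m = 1.872 × 10⁷ N/m
Substitute:
  L = (0.000558 × (1.5 × 10¹¹)) / (1.872 × 10⁷)
  L = 4.471 m
Final answer: L = 4.471 m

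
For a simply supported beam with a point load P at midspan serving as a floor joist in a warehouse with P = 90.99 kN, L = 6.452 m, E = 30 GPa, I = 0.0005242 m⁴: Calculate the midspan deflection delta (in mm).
Model: a simply supported beam with a point load P at midspan, so delta = (P·L^3) / (48·E·I).
Convert to SI units:
  P = 90.99 kN = 90990 N
  E = 30 GPa = 3 × 10¹⁰ Pa
Substitute:
  delta = (90990 × 6.452^3) / (48 × (3 × 10¹⁰) × 0.0005242)
  delta = 0.03238 m
Convert: delta = 0.03238 m = 32.38 mm
Final answer: delta = 32.38 mm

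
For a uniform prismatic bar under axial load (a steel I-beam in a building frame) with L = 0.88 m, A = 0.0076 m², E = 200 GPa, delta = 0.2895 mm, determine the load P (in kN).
Model: a uniform prismatic bar under axial load, so delta = (P·L) / (A·E).
Solve for P: P = (delta·A·E) / L.
Convert to SI units:
  E = 200 GPa = 2 × 10¹¹ Pa
  delta = 0.2895 mm = 0.0002895 m
Substitute:
  P = (0.0002895 × 0.0076 × (2 × 10¹¹)) / 0.88
  P = 500000 N
Convert: P = 500000 N = 500 kN
Final answer: P = 500 kN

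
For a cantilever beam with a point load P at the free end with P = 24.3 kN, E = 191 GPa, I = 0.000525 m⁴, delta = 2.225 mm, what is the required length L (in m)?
Model: a cantilever beam with a point load P at the free end, so delta = (P·L^3) / (3·E·I).
Solve for L: L = ((3·delta·E·I) / P)^(1/3).
Convert to SI units:
  P = 24.3 kN = 24300 N
  E = 191 GPa = 1.91 × 10¹¹ Pa
  delta = 2.225 mm = 0.002225 m
Substitute:
  L = ((3 × 0.002225 × (1.91 × 10¹¹) × 0.000525) / 24300)^(1/3)
  L = 3.02 m
Final answer: L = 3.02 m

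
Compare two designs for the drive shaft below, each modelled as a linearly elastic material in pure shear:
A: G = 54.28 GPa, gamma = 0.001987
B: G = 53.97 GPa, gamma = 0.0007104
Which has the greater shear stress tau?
Model: a linearly elastic material in pure shear, so tau = G·gamma (SI units).
  A: tau = (5.428 × 10¹⁰) × 0.001987 = 1.079 × 10⁸ Pa = 107.9 MPa
  B: tau = (5.397 × 10¹⁰) × 0.0007104 = 3.834 × 10⁷ Pa = 38.34 MPa
107.9 MPa > 38.34 MPa, so A is larger.
Final answer: A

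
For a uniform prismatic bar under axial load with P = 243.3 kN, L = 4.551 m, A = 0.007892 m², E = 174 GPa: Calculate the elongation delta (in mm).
Model: a uniform prismatic bar under axial load, so delta = (P·L) / (A·E).
Convert to SI units:
  P = 243.3 kN = 243300 N
  E = 174 GPa = 1.74 × 10¹¹ Pa
Substitute:
  delta = (243300 × 4.551) / (0.007892 × (1.74 × 10¹¹))
  delta = 0.0008063 m
Convert: delta = 0.0008063 m = 0.8063 mm
Final answer: delta = 0.8063 mm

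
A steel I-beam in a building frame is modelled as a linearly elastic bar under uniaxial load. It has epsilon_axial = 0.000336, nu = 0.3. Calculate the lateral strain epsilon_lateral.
Model: a linearly elastic bar under uniaxial load, so epsilon_lateral = -nu·epsilon_axial.
Substitute:
  epsilon_lateral = -(0.3 × 0.000336)
  epsilon_lateral = -0.0001008
Final answer: epsilon_lateral = -0.0001008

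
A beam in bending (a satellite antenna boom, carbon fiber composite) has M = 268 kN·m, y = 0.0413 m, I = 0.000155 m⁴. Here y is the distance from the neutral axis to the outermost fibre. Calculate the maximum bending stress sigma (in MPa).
Model: a beam in bending, so sigma = (M·y) / I.
Convert to SI units:
  M = 268 kN·m = 268000 N·m
Substitute:
  sigma = (268000 × 0.0413) / 0.000155
  sigma = 7.141 × 10⁷ Pa
Convert: sigma = 7.141 × 10⁷ Pa = 71.41 MPa
Final answer: sigma = 71.41 MPa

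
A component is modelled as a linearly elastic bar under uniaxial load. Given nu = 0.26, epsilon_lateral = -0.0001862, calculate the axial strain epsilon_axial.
Model: a linearly elastic bar under uniaxial load, so epsilon_lateral = -nu·epsilon_axial.
Solve for epsilon_axial: epsilon_axial = -epsilon_lateral / nu.
Substitute:
  epsilon_axial = -(-0.0001862) / 0.26
  epsilon_axial = 0.0007162
Final answer: epsilon_axial = 0.0007162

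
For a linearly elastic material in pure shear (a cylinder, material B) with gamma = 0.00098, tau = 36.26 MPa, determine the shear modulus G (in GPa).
Model: a linearly elastic material in pure shear, so tau = G·gamma.
Solve for G: G = tau / gamma.
Convert to SI units:
  tau = 36.26 MPa = 3.626 × 10⁷ Pa
Substitute:
  G = (3.626 × 10⁷) / 0.00098
  G = 3.7 × 10¹⁰ Pa
Convert: G = 3.7 × 10¹⁰ Pa = 37 GPa
Final answer: G = 37 GPa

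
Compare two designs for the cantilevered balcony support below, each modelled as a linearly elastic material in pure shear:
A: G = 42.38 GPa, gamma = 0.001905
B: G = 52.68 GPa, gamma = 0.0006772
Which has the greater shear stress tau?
Model: a linearly elastic material in pure shear, so tau = G·gamma (SI units).
  A: tau = (4.238 × 10¹⁰) × 0.001905 = 8.073 × 10⁷ Pa = 80.73 MPa
  B: tau = (5.268 × 10¹⁰) × 0.0006772 = 3.567 × 10⁷ Pa = 35.67 MPa
80.73 MPa > 35.67 MPa, so A is larger.
Final answer: A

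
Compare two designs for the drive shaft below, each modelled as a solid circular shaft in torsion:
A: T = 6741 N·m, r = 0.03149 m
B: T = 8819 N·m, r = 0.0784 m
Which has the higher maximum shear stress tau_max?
Model: a solid circular shaft in torsion, so tau_max = (2·T) / (π·r^3) (SI units).
  A: tau_max = (2 × 6741) / (π × 0.03149^3) = 1.374 × 10⁸ Pa = 137.4 MPa
  B: tau_max = (2 × 8819) / (π × 0.0784^3) = 1.165 × 10⁷ Pa = 11.65 MPa
137.4 MPa > 11.65 MPa, so A is larger.
Final answer: A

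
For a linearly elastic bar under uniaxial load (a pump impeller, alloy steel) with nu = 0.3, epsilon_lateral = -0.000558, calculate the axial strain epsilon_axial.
Model: a linearly elastic bar under uniaxial load, so epsilon_lateral = -nu·epsilon_axial.
Solve for epsilon_axial: epsilon_axial = -epsilon_lateral / nu.
Substitute:
  epsilon_axial = -(-0.000558) / 0.3
  epsilon_axial = 0.00186
Final answer: epsilon_axial = 0.00186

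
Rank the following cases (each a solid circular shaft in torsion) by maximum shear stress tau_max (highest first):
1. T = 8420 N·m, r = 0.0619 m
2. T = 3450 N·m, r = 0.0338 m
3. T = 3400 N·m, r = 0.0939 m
Model: a solid circular shaft in torsion, so tau_max = (2·T) / (π·r^3) (SI units).
  Case 1: tau_max = (2 × 8420) / (π × 0.0619^3) = 2.26 × 10⁷ Pa = 22.6 MPa
  Case 2: tau_max = (2 × 3450) / (π × 0.0338^3) = 5.688 × 10⁷ Pa = 56.88 MPa
  Case 3: tau_max = (2 × 3400) / (π × 0.0939^3) = 2.614 × 10⁶ Pa = 2.614 MPa
Ordering: 56.88 MPa (case 2) > 22.6 MPa (case 1) > 2.614 MPa (case 3)
Final answer: 2, 1, 3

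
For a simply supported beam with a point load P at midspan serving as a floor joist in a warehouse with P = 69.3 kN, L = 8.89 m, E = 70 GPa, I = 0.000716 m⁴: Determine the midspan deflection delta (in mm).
Model: a simply supported beam with a point load P at midspan, so delta = (P·L^3) / (48·E·I).
Convert to SI units:
  P = 69.3 kN = 69300 N
  E = 70 GPa = 7 × 10¹⁰ Pa
Substitute:
  delta = (69300 × 8.89^3) / (48 × (7 × 10¹⁰) × 0.000716)
  delta = 0.02024 m
Convert: delta = 0.02024 m = 20.24 mm
Final answer: delta = 20.24 mm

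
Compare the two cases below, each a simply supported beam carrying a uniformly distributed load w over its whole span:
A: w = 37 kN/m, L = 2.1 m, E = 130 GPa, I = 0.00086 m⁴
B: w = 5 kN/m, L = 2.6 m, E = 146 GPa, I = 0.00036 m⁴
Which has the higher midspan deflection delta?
Model: a simply supported beam carrying a uniformly distributed load w over its whole span, so delta = (5·w·L^4) / (384·E·I) (SI units).
  A: delta = (5 × 37000 × 2.1^4) / (384 × (1.3 × 10¹¹) × 0.00086) = 8.381 × 10⁻⁵ m = 0.08381 mm
  B: delta = (5 × 5000 × 2.6^4) / (384 × (1.46 × 10¹¹) × 0.00036) = 5.66 × 10⁻⁵ m = 0.0566 mm
0.08381 mm > 0.0566 mm, so A is larger.
Final answer: A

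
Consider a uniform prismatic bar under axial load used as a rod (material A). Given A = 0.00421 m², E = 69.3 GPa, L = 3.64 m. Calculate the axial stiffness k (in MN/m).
Model: a uniform prismatic bar under axial load, so k = (A·E) / L.
Convert to SI units:
  E = 69.3 GPa = 6.93 × 10¹⁰ Pa
Substitute:
  k = (0.00421 × (6.93 × 10¹⁰)) / 3.64
  k = 8.015 × 10⁷ N/m
Convert: k = 8.015 × 10⁷ N/m = 80.15 MN/m
Final answer: k = 80.15 MN/m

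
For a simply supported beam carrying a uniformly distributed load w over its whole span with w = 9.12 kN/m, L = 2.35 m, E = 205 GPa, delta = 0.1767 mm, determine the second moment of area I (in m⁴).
Model: a simply supported beam carrying a uniformly distributed load w over its whole span, so delta = (5·w·L^4) / (384·E·I).
Solve for I: I = (5·w·L^4) / (384·delta·E).
Convert to SI units:
  w = 9.12 kN/m = 9120 N/m
  E = 205 GPa = 2.05 × 10¹¹ Pa
  delta = 0.1767 mm = 0.0001767 m
Substitute:
  I = (5 × 9120 × 2.35^4) / (384 × 0.0001767 × (2.05 × 10¹¹))
  I = 9.998 × 10⁻⁵ m⁴
Final answer: I = 9.998 × 10⁻⁵ m⁴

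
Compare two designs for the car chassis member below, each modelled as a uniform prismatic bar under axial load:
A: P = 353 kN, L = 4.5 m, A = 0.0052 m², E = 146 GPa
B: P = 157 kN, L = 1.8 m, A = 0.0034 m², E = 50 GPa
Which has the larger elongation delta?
Model: a uniform prismatic bar under axial load, so delta = (P·L) / (A·E) (SI units).
  A: delta = (353000 × 4.5) / (0.0052 × (1.46 × 10¹¹)) = 0.002092 m = 2.092 mm
  B: delta = (157000 × 1.8) / (0.0034 × (5 × 10¹⁰)) = 0.001662 m = 1.662 mm
2.092 mm > 1.662 mm, so A is larger.
Final answer: A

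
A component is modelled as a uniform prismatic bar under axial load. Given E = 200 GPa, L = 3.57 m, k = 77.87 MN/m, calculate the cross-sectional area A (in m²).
Model: a uniform prismatic bar under axial load, so k = (A·E) / L.
Solve for A: A = (k·L) / E.
Convert to SI units:
  E = 200 GPa = 2 × 10¹¹ Pa
  k = 77.87 MN/m = 7.787 × 10⁷ N/m
Substitute:
  A = ((7.787 × 10⁷) × 3.57) / (2 × 10¹¹)
  A = 0.00139 m²
Final answer: A = 0.00139 m²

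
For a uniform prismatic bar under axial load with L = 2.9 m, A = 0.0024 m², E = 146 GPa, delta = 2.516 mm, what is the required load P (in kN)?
Model: a uniform prismatic bar under axial load, so delta = (P·L) / (A·E).
Solve for P: P = (delta·A·E) / L.
Convert to SI units:
  E = 146 GPa = 1.46 × 10¹¹ Pa
  delta = 2.516 mm = 0.002516 m
Substitute:
  P = (0.002516 × 0.0024 × (1.46 × 10¹¹)) / 2.9
  P = 304000 N
Convert: P = 304000 N = 304 kN
Final answer: P = 304 kN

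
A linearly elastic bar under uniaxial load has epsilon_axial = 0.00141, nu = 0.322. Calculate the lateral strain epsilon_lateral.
Model: a linearly elastic bar under uniaxial load, so epsilon_lateral = -nu·epsilon_axial.
Substitute:
  epsilon_lateral = -(0.322 × 0.00141)
  epsilon_lateral = -0.000454
Final answer: epsilon_lateral = -0.000454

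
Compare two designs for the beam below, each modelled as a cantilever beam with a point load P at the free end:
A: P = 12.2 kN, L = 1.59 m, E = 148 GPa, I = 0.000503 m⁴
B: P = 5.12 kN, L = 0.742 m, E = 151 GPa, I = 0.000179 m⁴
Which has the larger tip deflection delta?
Model: a cantilever beam with a point load P at the free end, so delta = (P·L^3) / (3·E·I) (SI units).
  A: delta = (12200 × 1.59^3) / (3 × (1.48 × 10¹¹) × 0.000503) = 0.0002196 m = 0.2196 mm
  B: delta = (5120 × 0.742^3) / (3 × (1.51 × 10¹¹) × 0.000179) = 2.579 × 10⁻⁵ m = 0.02579 mm
0.2196 mm > 0.02579 mm, so A is larger.
Final answer: A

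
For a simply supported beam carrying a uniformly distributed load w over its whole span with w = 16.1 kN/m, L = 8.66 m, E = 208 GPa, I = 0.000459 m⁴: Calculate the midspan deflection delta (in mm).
Model: a simply supported beam carrying a uniformly distributed load w over its whole span, so delta = (5·w·L^4) / (384·E·I).
Convert to SI units:
  w = 16.1 kN/m = 16100 N/m
  E = 208 GPa = 2.08 × 10¹¹ Pa
Substitute:
  delta = (5 × 16100 × 8.66^4) / (384 × (2.08 × 10¹¹) × 0.000459)
  delta = 0.01235 m
Convert: delta = 0.01235 m = 12.35 mm
Final answer: delta = 12.35 mm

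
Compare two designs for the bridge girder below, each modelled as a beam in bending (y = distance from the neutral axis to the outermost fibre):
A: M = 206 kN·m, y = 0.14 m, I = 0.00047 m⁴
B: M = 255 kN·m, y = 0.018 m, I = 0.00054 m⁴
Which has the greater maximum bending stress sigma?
Model: a beam in bending (y = distance from the neutral axis to the outermost fibre), so sigma = (M·y) / I (SI units).
  A: sigma = (206000 × 0.14) / 0.00047 = 6.136 × 10⁷ Pa = 61.36 MPa
  B: sigma = (255000 × 0.018) / 0.00054 = 8.5 × 10⁶ Pa = 8.5 MPa
61.36 MPa > 8.5 MPa, so A is larger.
Final answer: A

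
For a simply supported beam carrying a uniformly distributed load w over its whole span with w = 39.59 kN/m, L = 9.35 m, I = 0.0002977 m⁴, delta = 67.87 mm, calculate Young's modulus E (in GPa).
Model: a simply supported beam carrying a uniformly distributed load w over its whole span, so delta = (5·w·L^4) / (384·E·I).
Solve for E: E = (5·w·L^4) / (384·delta·I).
Convert to SI units:
  w = 39.59 kN/m = 39590 N/m
  delta = 67.87 mm = 0.06787 m
Substitute:
  E = (5 × 39590 × 9.35^4) / (384 × 0.06787 × 0.0002977)
  E = 1.95 × 10¹¹ Pa
Convert: E = 1.95 × 10¹¹ Pa = 195 GPa
Final answer: E = 195 GPa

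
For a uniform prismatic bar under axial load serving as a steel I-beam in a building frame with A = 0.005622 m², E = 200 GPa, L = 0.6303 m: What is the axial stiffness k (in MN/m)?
Model: a uniform prismatic bar under axial load, so k = (A·E) / L.
Convert to SI units:
  E = 200 GPa = 2 × 10¹¹ Pa
Substitute:
  k = (0.005622 × (2 × 10¹¹)) / 0.6303
  k = 1.784 × 10⁹ N/m
Convert: k = 1.784 × 10⁹ N/m = 1784 MN/m
Final answer: k = 1784 MN/m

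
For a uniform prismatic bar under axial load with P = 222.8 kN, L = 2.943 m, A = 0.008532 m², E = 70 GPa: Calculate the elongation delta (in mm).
Model: a uniform prismatic bar under axial load, so delta = (P·L) / (A·E).
Convert to SI units:
  P = 222.8 kN = 222800 N
  E = 70 GPa = 7 × 10¹⁰ Pa
Substitute:
  delta = (222800 × 2.943) / (0.008532 × (7 × 10¹⁰))
  delta = 0.001098 m
Convert: delta = 0.001098 m = 1.098 mm
Final answer: delta = 1.098 mm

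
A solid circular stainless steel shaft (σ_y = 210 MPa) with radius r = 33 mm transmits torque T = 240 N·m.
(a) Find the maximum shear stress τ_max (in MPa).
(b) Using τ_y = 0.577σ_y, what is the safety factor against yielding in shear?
(a) For a solid circular shaft, τ_max = T·r/J with J = π·r^4/2, i.e. τ_max = 2·T / (π·r^3). Convert r = 33 mm = 0.033 m.
  τ_max = (2 × 240) / (π × 0.033^3) = 4.252 × 10⁶ Pa = 4.252 MPa
(b) τ_y = 0.577 × 210 = 121.17 MPa
  SF = τ_y/τ_max = 121.17 / 4.252 = 28.5
Final answer: (a) τ_max = 4.252 MPa, (b) SF = 28.5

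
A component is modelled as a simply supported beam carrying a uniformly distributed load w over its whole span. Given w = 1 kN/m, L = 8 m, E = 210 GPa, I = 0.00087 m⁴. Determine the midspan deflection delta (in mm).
Model: a simply supported beam carrying a uniformly distributed load w over its whole span, so delta = (5·w·L^4) / (384·E·I).
Convert to SI units:
  w = 1 kN/m = 1000 N/m
  E = 210 GPa = 2.1 × 10¹¹ Pa
Substitute:
  delta = (5 × 1000 × 8^4) / (384 × (2.1 × 10¹¹) × 0.00087)
  delta = 0.0002919 m
Convert: delta = 0.0002919 m = 0.2919 mm
Final answer: delta = 0.2919 mm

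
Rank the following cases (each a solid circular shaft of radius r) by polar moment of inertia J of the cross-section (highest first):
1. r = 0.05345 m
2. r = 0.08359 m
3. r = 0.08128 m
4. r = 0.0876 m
Model: a solid circular shaft of radius r, so J = (π·r^4) / 2 (SI units).
  Case 1: J = (π × 0.05345^4) / 2 = 1.282 × 10⁻⁵ m⁴
  Case 2: J = (π × 0.08359^4) / 2 = 7.669 × 10⁻⁵ m⁴
  Case 3: J = (π × 0.08128^4) / 2 = 6.856 × 10⁻⁵ m⁴
  Case 4: J = (π × 0.0876^4) / 2 = 9.25 × 10⁻⁵ m⁴
Ordering: 9.25 × 10⁻⁵ m⁴ (case 4) > 7.669 × 10⁻⁵ m⁴ (case 2) > 6.856 × 10⁻⁵ m⁴ (case 3) > 1.282 × 10⁻⁵ m⁴ (case 1)
Final answer: 4, 2, 3, 1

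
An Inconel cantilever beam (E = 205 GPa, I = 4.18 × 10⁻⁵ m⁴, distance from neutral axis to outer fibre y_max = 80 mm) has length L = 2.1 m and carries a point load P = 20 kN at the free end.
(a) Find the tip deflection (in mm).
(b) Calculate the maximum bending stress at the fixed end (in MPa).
(a) Tip deflection of a cantilever with an end point load: δ = P·L^3 / (3·E·I). Convert P = 20 kN = 20000 N, E = 205 GPa = 2.05 × 10¹¹ Pa.
  δ = (20000 × 2.1^3) / (3 × (2.05 × 10¹¹) × (4.18 × 10⁻⁵)) = 0.007205 m = 7.205 mm
(b) Maximum bending moment at the fixed end: M = P·L = 20000 × 2.1 = 42000 N·m. Convert y_max = 80 mm = 0.08 m.
  σ = M·y_max / I = (42000 × 0.08) / (4.18 × 10⁻⁵) = 8.038 × 10⁷ Pa = 80.38 MPa
Final answer: (a) δ = 7.205 mm, (b) σ = 80.38 MPa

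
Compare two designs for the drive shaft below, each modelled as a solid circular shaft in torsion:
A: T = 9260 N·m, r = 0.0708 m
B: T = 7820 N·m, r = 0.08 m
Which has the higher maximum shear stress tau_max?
Model: a solid circular shaft in torsion, so tau_max = (2·T) / (π·r^3) (SI units).
  A: tau_max = (2 × 9260) / (π × 0.0708^3) = 1.661 × 10⁷ Pa = 16.61 MPa
  B: tau_max = (2 × 7820) / (π × 0.08^3) = 9.723 × 10⁶ Pa = 9.723 MPa
16.61 MPa > 9.723 MPa, so A is larger.
Final answer: A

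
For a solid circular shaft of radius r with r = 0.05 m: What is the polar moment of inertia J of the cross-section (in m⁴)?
Model: a solid circular shaft of radius r, so J = (π·r^4) / 2.
Substitute:
  J = (π × 0.05^4) / 2
  J = 9.817 × 10⁻⁶ m⁴
Final answer: J = 9.817 × 10⁻⁶ m⁴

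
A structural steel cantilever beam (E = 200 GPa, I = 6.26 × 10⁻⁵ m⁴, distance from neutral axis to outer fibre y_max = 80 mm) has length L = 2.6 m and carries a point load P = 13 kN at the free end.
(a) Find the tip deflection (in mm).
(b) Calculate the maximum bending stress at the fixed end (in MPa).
(a) Tip deflection of a cantilever with an end point load: δ = P·L^3 / (3·E·I). Convert P = 13 kN = 13000 N, E = 200 GPa = 2 × 10¹¹ Pa.
  δ = (13000 × 2.6^3) / (3 × (2 × 10¹¹) × (6.26 × 10⁻⁵)) = 0.006083 m = 6.083 mm
(b) Maximum bending moment at the fixed end: M = P·L = 13000 × 2.6 = 33800 N·m. Convert y_max = 80 mm = 0.08 m.
  σ = M·y_max / I = (33800 × 0.08) / (6.26 × 10⁻⁵) = 4.319 × 10⁷ Pa = 43.19 MPa
Final answer: (a) δ = 6.083 mm, (b) σ = 43.19 MPa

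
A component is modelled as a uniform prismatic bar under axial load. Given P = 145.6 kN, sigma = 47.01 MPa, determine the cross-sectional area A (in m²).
Model: a uniform prismatic bar under axial load, so sigma = P / A.
Solve for A: A = P / sigma.
Convert to SI units:
  P = 145.6 kN = 145600 N
  sigma = 47.01 MPa = 4.701 × 10⁷ Pa
Substitute:
  A = 145600 / (4.701 × 10⁷)
  A = 0.003097 m²
Final answer: A = 0.003097 m²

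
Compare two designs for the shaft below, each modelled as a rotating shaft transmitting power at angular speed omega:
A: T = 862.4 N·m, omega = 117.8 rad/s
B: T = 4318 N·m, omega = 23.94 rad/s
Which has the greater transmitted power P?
Model: a rotating shaft transmitting power at angular speed omega, so P = T·omega (SI units).
  A: P = 862.4 × 117.8 = 101600 W = 101.6 kW
  B: P = 4318 × 23.94 = 103400 W = 103.4 kW
103.4 kW > 101.6 kW, so B is larger.
Final answer: B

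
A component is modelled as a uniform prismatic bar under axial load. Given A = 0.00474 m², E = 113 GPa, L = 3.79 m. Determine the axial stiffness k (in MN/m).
Model: a uniform prismatic bar under axial load, so k = (A·E) / L.
Convert to SI units:
  E = 113 GPa = 1.13 × 10¹¹ Pa
Substitute:
  k = (0.00474 × (1.13 × 10¹¹)) / 3.79
  k = 1.413 × 10⁸ N/m
Convert: k = 1.413 × 10⁸ N/m = 141.3 MN/m
Final answer: k = 141.3 MN/m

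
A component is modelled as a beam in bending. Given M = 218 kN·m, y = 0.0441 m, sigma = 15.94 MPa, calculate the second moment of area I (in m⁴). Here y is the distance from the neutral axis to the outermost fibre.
Model: a beam in bending, so sigma = (M·y) / I.
Solve for I: I = (M·y) / sigma.
Convert to SI units:
  M = 218 kN·m = 218000 N·m
  sigma = 15.94 MPa = 1.594 × 10⁷ Pa
Substitute:
  I = (218000 × 0.0441) / (1.594 × 10⁷)
  I = 0.0006031 m⁴
Final answer: I = 0.0006031 m⁴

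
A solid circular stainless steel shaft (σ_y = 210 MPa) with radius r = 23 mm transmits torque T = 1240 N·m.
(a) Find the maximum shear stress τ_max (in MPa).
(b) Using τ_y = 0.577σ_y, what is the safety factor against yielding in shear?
(a) For a solid circular shaft, τ_max = T·r/J with J = π·r^4/2, i.e. τ_max = 2·T / (π·r^3). Convert r = 23 mm = 0.023 m.
  τ_max = (2 × 1240) / (π × 0.023^3) = 6.488 × 10⁷ Pa = 64.88 MPa
(b) τ_y = 0.577 × 210 = 121.17 MPa
  SF = τ_y/τ_max = 121.17 / 64.88 = 1.868
Final answer: (a) τ_max = 64.88 MPa, (b) SF = 1.868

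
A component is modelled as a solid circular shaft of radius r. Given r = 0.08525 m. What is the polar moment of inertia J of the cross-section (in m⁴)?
Model: a solid circular shaft of radius r, so J = (π·r^4) / 2.
Substitute:
  J = (π × 0.08525^4) / 2
  J = 8.297 × 10⁻⁵ m⁴
Final answer: J = 8.297 × 10⁻⁵ m⁴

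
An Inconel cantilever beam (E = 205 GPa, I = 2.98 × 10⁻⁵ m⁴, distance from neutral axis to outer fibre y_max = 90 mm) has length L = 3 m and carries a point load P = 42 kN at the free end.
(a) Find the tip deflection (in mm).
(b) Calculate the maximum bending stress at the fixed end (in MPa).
(a) Tip deflection of a cantilever with an end point load: δ = P·L^3 / (3·E·I). Convert P = 42 kN = 42000 N, E = 205 GPa = 2.05 × 10¹¹ Pa.
  δ = (42000 × 3^3) / (3 × (2.05 × 10¹¹) × (2.98 × 10⁻⁵)) = 0.06188 m = 61.88 mm
(b) Maximum bending moment at the fixed end: M = P·L = 42000 × 3 = 126000 N·m. Convert y_max = 90 mm = 0.09 m.
  σ = M·y_max / I = (126000 × 0.09) / (2.98 × 10⁻⁵) = 3.805 × 10⁸ Pa = 380.5 MPa
Final answer: (a) δ = 61.88 mm, (b) σ = 380.5 MPa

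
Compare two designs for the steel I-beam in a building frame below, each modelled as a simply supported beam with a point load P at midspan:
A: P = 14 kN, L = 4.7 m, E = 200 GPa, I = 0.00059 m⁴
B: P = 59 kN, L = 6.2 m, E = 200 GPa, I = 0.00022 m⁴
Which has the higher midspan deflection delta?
Model: a simply supported beam with a point load P at midspan, so delta = (P·L^3) / (48·E·I) (SI units).
  A: delta = (14000 × 4.7^3) / (48 × (2 × 10¹¹) × 0.00059) = 0.0002566 m = 0.2566 mm
  B: delta = (59000 × 6.2^3) / (48 × (2 × 10¹¹) × 0.00022) = 0.006658 m = 6.658 mm
6.658 mm > 0.2566 mm, so B is larger.
Final answer: B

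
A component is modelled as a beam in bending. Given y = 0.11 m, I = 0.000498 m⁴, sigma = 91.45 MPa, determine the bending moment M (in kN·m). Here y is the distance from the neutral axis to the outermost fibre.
Model: a beam in bending, so sigma = (M·y) / I.
Solve for M: M = (sigma·I) / y.
Convert to SI units:
  sigma = 91.45 MPa = 9.145 × 10⁷ Pa
Substitute:
  M = ((9.145 × 10⁷) × 0.000498) / 0.11
  M = 414000 N·m
Convert: M = 414000 N·m = 414 kN·m
Final answer: M = 414 kN·m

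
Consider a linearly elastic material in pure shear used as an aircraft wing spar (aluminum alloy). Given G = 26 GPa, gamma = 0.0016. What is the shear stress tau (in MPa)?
Model: a linearly elastic material in pure shear, so tau = G·gamma.
Convert to SI units:
  G = 26 GPa = 2.6 × 10¹⁰ Pa
Substitute:
  tau = (2.6 × 10¹⁰) × 0.0016
  tau = 4.16 × 10⁷ Pa
Convert: tau = 4.16 × 10⁷ Pa = 41.6 MPa
Final answer: tau = 41.6 MPa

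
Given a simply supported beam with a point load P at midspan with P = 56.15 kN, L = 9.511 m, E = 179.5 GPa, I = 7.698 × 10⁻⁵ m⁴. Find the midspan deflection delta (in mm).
Model: a simply supported beam with a point load P at midspan, so delta = (P·L^3) / (48·E·I).
Convert to SI units:
  P = 56.15 kN = 56150 N
  E = 179.5 GPa = 1.795 × 10¹¹ Pa
Substitute:
  delta = (56150 × 9.511^3) / (48 × (1.795 × 10¹¹) × (7.698 × 10⁻⁵))
  delta = 0.07284 m
Convert: delta = 0.07284 m = 72.84 mm
Final answer: delta = 72.84 mm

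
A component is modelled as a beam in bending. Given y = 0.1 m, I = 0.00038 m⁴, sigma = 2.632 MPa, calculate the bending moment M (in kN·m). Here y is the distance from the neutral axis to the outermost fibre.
Model: a beam in bending, so sigma = (M·y) / I.
Solve for M: M = (sigma·I) / y.
Convert to SI units:
  sigma = 2.632 MPa = 2.632 × 10⁶ Pa
Substitute:
  M = ((2.632 × 10⁶) × 0.00038) / 0.1
  M = 10000 N·m
Convert: M = 10000 N·m = 10 kN·m
Final answer: M = 10 kN·m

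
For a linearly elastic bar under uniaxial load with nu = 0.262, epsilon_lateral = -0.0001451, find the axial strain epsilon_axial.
Model: a linearly elastic bar under uniaxial load, so epsilon_lateral = -nu·epsilon_axial.
Solve for epsilon_axial: epsilon_axial = -epsilon_lateral / nu.
Substitute:
  epsilon_axial = -(-0.0001451) / 0.262
  epsilon_axial = 0.0005538
Final answer: epsilon_axial = 0.0005538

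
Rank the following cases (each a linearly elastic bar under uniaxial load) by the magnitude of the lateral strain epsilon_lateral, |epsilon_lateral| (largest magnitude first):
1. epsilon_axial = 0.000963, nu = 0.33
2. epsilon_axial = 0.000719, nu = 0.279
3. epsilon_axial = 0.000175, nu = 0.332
Model: a linearly elastic bar under uniaxial load, so epsilon_lateral = -nu·epsilon_axial (SI units).
  Case 1: epsilon_lateral = -(0.33 × 0.000963) = -0.0003178
  Case 2: epsilon_lateral = -(0.279 × 0.000719) = -0.0002006
  Case 3: epsilon_lateral = -(0.332 × 0.000175) = -5.81 × 10⁻⁵
Ordering by |epsilon_lateral|: 0.0003178 (case 1) > 0.0002006 (case 2) > 5.81 × 10⁻⁵ (case 3)
Final answer: 1, 2, 3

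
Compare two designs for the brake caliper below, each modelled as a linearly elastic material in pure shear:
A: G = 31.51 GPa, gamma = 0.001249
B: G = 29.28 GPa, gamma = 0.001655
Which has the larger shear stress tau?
Model: a linearly elastic material in pure shear, so tau = G·gamma (SI units).
  A: tau = (3.151 × 10¹⁰) × 0.001249 = 3.936 × 10⁷ Pa = 39.36 MPa
  B: tau = (2.928 × 10¹⁰) × 0.001655 = 4.846 × 10⁷ Pa = 48.46 MPa
48.46 MPa > 39.36 MPa, so B is larger.
Final answer: B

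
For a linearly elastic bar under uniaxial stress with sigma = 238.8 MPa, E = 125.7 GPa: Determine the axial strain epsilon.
Model: a linearly elastic bar under uniaxial stress, so epsilon = sigma / E.
Convert to SI units:
  sigma = 238.8 MPa = 2.388 × 10⁸ Pa
  E = 125.7 GPa = 1.257 × 10¹¹ Pa
Substitute:
  epsilon = (2.388 × 10⁸) / (1.257 × 10¹¹)
  epsilon = 0.0019
Final answer: epsilon = 0.0019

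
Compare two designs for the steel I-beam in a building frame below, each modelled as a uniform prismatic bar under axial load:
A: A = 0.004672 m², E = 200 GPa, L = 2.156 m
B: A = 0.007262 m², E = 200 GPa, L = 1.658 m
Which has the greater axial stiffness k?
Model: a uniform prismatic bar under axial load, so k = (A·E) / L (SI units).
  A: k = (0.004672 × (2 × 10¹¹)) / 2.156 = 4.334 × 10⁸ N/m = 433.4 MN/m
  B: k = (0.007262 × (2 × 10¹¹)) / 1.658 = 8.76 × 10⁸ N/m = 876 MN/m
876 MN/m > 433.4 MN/m, so B is larger.
Final answer: B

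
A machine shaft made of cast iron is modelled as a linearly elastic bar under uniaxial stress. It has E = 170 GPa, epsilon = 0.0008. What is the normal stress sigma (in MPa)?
Model: a linearly elastic bar under uniaxial stress, so sigma = E·epsilon.
Convert to SI units:
  E = 170 GPa = 1.7 × 10¹¹ Pa
Substitute:
  sigma = (1.7 × 10¹¹) × 0.0008
  sigma = 1.36 × 10⁸ Pa
Convert: sigma = 1.36 × 10⁸ Pa = 136 MPa
Final answer: sigma = 136 MPa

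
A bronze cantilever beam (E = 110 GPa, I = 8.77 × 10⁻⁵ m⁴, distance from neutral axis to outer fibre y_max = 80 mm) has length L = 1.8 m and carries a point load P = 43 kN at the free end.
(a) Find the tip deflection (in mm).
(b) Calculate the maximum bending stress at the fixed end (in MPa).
(a) Tip deflection of a cantilever with an end point load: δ = P·L^3 / (3·E·I). Convert P = 43 kN = 43000 N, E = 110 GPa = 1.1 × 10¹¹ Pa.
  δ = (43000 × 1.8^3) / (3 × (1.1 × 10¹¹) × (8.77 × 10⁻⁵)) = 0.008665 m = 8.665 mm
(b) Maximum bending moment at the fixed end: M = P·L = 43000 × 1.8 = 77400 N·m. Convert y_max = 80 mm = 0.08 m.
  σ = M·y_max / I = (77400 × 0.08) / (8.77 × 10⁻⁵) = 7.06 × 10⁷ Pa = 70.6 MPa
Final answer: (a) δ = 8.665 mm, (b) σ = 70.6 MPa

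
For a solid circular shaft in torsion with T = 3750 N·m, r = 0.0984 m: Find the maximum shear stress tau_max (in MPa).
Model: a solid circular shaft in torsion, so tau_max = (2·T) / (π·r^3).
Substitute:
  tau_max = (2 × 3750) / (π × 0.0984^3)
  tau_max = 2.506 × 10⁶ Pa
Convert: tau_max = 2.506 × 10⁶ Pa = 2.506 MPa
Final answer: tau_max = 2.506 MPa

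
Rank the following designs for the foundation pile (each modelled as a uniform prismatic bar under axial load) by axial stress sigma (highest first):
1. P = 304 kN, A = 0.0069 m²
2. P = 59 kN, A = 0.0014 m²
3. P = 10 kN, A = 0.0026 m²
Model: a uniform prismatic bar under axial load, so sigma = P / A (SI units).
  Case 1: sigma = 304000 / 0.0069 = 4.406 × 10⁷ Pa = 44.06 MPa
  Case 2: sigma = 59000 / 0.0014 = 4.214 × 10⁷ Pa = 42.14 MPa
  Case 3: sigma = 10000 / 0.0026 = 3.846 × 10⁶ Pa = 3.846 MPa
Ordering: 44.06 MPa (case 1) > 42.14 MPa (case 2) > 3.846 MPa (case 3)
Final answer: 1, 2, 3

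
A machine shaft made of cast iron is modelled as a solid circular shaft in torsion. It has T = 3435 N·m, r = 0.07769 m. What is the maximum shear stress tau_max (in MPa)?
Model: a solid circular shaft in torsion, so tau_max = (2·T) / (π·r^3).
Substitute:
  tau_max = (2 × 3435) / (π × 0.07769^3)
  tau_max = 4.663 × 10⁶ Pa
Convert: tau_max = 4.663 × 10⁶ Pa = 4.663 MPa
Final answer: tau_max = 4.663 MPa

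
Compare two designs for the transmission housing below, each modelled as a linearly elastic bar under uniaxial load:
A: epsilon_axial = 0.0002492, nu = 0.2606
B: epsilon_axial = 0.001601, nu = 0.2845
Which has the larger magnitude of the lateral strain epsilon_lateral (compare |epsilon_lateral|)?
Model: a linearly elastic bar under uniaxial load, so epsilon_lateral = -nu·epsilon_axial (SI units).
  A: epsilon_lateral = -(0.2606 × 0.0002492) = -6.494 × 10⁻⁵
  B: epsilon_lateral = -(0.2845 × 0.001601) = -0.0004555
|epsilon_lateral|: A = 6.494 × 10⁻⁵, B = 0.0004555, so B is larger in magnitude.
Final answer: B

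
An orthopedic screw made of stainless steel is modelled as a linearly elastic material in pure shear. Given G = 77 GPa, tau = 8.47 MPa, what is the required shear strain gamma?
Model: a linearly elastic material in pure shear, so tau = G·gamma.
Solve for gamma: gamma = tau / G.
Convert to SI units:
  G = 77 GPa = 7.7 × 10¹⁰ Pa
  tau = 8.47 MPa = 8.47 × 10⁶ Pa
Substitute:
  gamma = (8.47 × 10⁶) / (7.7 × 10¹⁰)
  gamma = 0.00011
Final answer: gamma = 0.00011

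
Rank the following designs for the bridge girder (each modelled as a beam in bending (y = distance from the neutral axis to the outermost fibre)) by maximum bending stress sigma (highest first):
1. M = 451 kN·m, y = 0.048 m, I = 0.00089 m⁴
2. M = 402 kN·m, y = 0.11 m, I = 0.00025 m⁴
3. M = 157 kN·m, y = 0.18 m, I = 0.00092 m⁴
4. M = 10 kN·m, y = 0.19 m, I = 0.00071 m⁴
Model: a beam in bending (y = distance from the neutral axis to the outermost fibre), so sigma = (M·y) / I (SI units).
  Case 1: sigma = (451000 × 0.048) / 0.00089 = 2.432 × 10⁷ Pa = 24.32 MPa
  Case 2: sigma = (402000 × 0.11) / 0.00025 = 1.769 × 10⁸ Pa = 176.9 MPa
  Case 3: sigma = (157000 × 0.18) / 0.00092 = 3.072 × 10⁷ Pa = 30.72 MPa
  Case 4: sigma = (10000 × 0.19) / 0.00071 = 2.676 × 10⁶ Pa = 2.676 MPa
Ordering: 176.9 MPa (case 2) > 30.72 MPa (case 3) > 24.32 MPa (case 1) > 2.676 MPa (case 4)
Final answer: 2, 3, 1, 4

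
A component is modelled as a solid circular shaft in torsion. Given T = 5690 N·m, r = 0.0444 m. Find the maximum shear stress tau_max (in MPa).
Model: a solid circular shaft in torsion, so tau_max = (2·T) / (π·r^3).
Substitute:
  tau_max = (2 × 5690) / (π × 0.0444^3)
  tau_max = 4.139 × 10⁷ Pa
Convert: tau_max = 4.139 × 10⁷ Pa = 41.39 MPa
Final answer: tau_max = 41.39 MPa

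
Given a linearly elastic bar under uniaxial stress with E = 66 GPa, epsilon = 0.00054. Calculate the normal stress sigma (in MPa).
Model: a linearly elastic bar under uniaxial stress, so sigma = E·epsilon.
Convert to SI units:
  E = 66 GPa = 6.6 × 10¹⁰ Pa
Substitute:
  sigma = (6.6 × 10¹⁰) × 0.00054
  sigma = 3.564 × 10⁷ Pa
Convert: sigma = 3.564 × 10⁷ Pa = 35.64 MPa
Final answer: sigma = 35.64 MPa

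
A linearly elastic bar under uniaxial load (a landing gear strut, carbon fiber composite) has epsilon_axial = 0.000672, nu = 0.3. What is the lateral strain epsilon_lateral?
Model: a linearly elastic bar under uniaxial load, so epsilon_lateral = -nu·epsilon_axial.
Substitute:
  epsilon_lateral = -(0.3 × 0.000672)
  epsilon_lateral = -0.0002016
Final answer: epsilon_lateral = -0.0002016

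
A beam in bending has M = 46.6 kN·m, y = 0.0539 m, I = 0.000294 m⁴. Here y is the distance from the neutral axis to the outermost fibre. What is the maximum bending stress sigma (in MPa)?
Model: a beam in bending, so sigma = (M·y) / I.
Convert to SI units:
  M = 46.6 kN·m = 46600 N·m
Substitute:
  sigma = (46600 × 0.0539) / 0.000294
  sigma = 8.543 × 10⁶ Pa
Convert: sigma = 8.543 × 10⁶ Pa = 8.543 MPa
Final answer: sigma = 8.543 MPa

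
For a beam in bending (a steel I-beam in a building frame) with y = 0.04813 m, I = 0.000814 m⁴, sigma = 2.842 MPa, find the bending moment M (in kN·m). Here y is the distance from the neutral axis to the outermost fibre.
Model: a beam in bending, so sigma = (M·y) / I.
Solve for M: M = (sigma·I) / y.
Convert to SI units:
  sigma = 2.842 MPa = 2.842 × 10⁶ Pa
Substitute:
  M = ((2.842 × 10⁶) × 0.000814) / 0.04813
  M = 48070 N·m
Convert: M = 48070 N·m = 48.07 kN·m
Final answer: M = 48.07 kN·m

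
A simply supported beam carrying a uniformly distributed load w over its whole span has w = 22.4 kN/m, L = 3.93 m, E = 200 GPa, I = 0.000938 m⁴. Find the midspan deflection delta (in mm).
Model: a simply supported beam carrying a uniformly distributed load w over its whole span, so delta = (5·w·L^4) / (384·E·I).
Convert to SI units:
  w = 22.4 kN/m = 22400 N/m
  E = 200 GPa = 2 × 10¹¹ Pa
Substitute:
  delta = (5 × 22400 × 3.93^4) / (384 × (2 × 10¹¹) × 0.000938)
  delta = 0.0003709 m
Convert: delta = 0.0003709 m = 0.3709 mm
Final answer: delta = 0.3709 mm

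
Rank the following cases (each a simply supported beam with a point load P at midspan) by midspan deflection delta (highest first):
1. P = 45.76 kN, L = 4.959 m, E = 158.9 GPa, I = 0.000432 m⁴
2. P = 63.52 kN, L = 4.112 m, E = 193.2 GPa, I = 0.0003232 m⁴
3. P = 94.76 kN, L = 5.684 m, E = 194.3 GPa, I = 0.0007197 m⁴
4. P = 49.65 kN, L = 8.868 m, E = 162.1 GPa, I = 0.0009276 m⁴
Model: a simply supported beam with a point load P at midspan, so delta = (P·L^3) / (48·E·I) (SI units).
  Case 1: delta = (45760 × 4.959^3) / (48 × (1.589 × 10¹¹) × 0.000432) = 0.001694 m = 1.694 mm
  Case 2: delta = (63520 × 4.112^3) / (48 × (1.932 × 10¹¹) × 0.0003232) = 0.001473 m = 1.473 mm
  Case 3: delta = (94760 × 5.684^3) / (48 × (1.943 × 10¹¹) × 0.0007197) = 0.002593 m = 2.593 mm
  Case 4: delta = (49650 × 8.868^3) / (48 × (1.621 × 10¹¹) × 0.0009276) = 0.004797 m = 4.797 mm
Ordering: 4.797 mm (case 4) > 2.593 mm (case 3) > 1.694 mm (case 1) > 1.473 mm (case 2)
Final answer: 4, 3, 1, 2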